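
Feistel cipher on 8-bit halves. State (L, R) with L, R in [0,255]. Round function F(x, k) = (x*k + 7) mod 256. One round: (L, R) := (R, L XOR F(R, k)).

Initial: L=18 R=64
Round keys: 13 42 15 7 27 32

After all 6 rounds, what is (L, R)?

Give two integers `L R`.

Round 1 (k=13): L=64 R=85
Round 2 (k=42): L=85 R=185
Round 3 (k=15): L=185 R=139
Round 4 (k=7): L=139 R=109
Round 5 (k=27): L=109 R=13
Round 6 (k=32): L=13 R=202

Answer: 13 202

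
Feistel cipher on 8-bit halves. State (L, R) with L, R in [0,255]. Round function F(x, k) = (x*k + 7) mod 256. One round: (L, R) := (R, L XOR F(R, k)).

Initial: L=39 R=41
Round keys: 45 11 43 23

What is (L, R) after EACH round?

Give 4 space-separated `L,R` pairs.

Answer: 41,27 27,25 25,33 33,231

Derivation:
Round 1 (k=45): L=41 R=27
Round 2 (k=11): L=27 R=25
Round 3 (k=43): L=25 R=33
Round 4 (k=23): L=33 R=231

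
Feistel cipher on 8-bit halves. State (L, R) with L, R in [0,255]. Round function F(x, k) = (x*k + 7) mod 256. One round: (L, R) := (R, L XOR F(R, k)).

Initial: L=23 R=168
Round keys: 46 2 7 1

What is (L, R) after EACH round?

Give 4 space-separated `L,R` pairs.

Round 1 (k=46): L=168 R=32
Round 2 (k=2): L=32 R=239
Round 3 (k=7): L=239 R=176
Round 4 (k=1): L=176 R=88

Answer: 168,32 32,239 239,176 176,88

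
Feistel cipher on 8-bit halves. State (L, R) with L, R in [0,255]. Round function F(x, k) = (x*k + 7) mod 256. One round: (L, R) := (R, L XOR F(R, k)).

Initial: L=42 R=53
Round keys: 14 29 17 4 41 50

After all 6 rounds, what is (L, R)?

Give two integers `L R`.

Answer: 106 119

Derivation:
Round 1 (k=14): L=53 R=199
Round 2 (k=29): L=199 R=167
Round 3 (k=17): L=167 R=217
Round 4 (k=4): L=217 R=204
Round 5 (k=41): L=204 R=106
Round 6 (k=50): L=106 R=119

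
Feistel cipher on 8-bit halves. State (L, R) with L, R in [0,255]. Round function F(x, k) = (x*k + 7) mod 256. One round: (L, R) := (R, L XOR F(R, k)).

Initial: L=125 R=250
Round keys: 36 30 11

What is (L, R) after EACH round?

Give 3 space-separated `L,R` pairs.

Round 1 (k=36): L=250 R=82
Round 2 (k=30): L=82 R=89
Round 3 (k=11): L=89 R=136

Answer: 250,82 82,89 89,136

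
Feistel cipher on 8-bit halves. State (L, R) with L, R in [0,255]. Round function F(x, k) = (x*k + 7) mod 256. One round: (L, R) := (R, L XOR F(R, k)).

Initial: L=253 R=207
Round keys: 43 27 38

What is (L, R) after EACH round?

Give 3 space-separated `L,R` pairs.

Answer: 207,49 49,253 253,164

Derivation:
Round 1 (k=43): L=207 R=49
Round 2 (k=27): L=49 R=253
Round 3 (k=38): L=253 R=164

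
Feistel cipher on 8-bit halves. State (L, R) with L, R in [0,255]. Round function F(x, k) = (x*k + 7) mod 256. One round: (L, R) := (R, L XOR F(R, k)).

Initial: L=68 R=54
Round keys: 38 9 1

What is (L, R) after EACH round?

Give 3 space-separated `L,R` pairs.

Answer: 54,79 79,248 248,176

Derivation:
Round 1 (k=38): L=54 R=79
Round 2 (k=9): L=79 R=248
Round 3 (k=1): L=248 R=176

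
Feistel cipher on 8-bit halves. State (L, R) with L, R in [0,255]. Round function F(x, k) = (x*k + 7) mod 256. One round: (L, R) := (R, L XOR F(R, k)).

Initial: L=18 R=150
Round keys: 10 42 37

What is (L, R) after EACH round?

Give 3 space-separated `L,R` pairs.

Answer: 150,241 241,7 7,251

Derivation:
Round 1 (k=10): L=150 R=241
Round 2 (k=42): L=241 R=7
Round 3 (k=37): L=7 R=251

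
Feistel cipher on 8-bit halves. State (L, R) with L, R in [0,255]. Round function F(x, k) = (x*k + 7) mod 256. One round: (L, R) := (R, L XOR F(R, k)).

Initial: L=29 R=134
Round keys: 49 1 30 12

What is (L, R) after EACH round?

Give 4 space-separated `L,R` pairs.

Round 1 (k=49): L=134 R=176
Round 2 (k=1): L=176 R=49
Round 3 (k=30): L=49 R=117
Round 4 (k=12): L=117 R=178

Answer: 134,176 176,49 49,117 117,178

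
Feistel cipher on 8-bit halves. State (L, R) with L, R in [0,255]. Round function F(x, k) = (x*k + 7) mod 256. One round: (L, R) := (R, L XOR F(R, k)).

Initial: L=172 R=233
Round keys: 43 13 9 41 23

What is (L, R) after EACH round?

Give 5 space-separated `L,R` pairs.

Round 1 (k=43): L=233 R=134
Round 2 (k=13): L=134 R=60
Round 3 (k=9): L=60 R=165
Round 4 (k=41): L=165 R=72
Round 5 (k=23): L=72 R=218

Answer: 233,134 134,60 60,165 165,72 72,218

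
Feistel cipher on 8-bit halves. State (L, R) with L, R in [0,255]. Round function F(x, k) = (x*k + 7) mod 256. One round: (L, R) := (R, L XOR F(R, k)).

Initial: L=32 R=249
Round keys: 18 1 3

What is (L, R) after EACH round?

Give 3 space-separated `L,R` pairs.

Answer: 249,169 169,73 73,75

Derivation:
Round 1 (k=18): L=249 R=169
Round 2 (k=1): L=169 R=73
Round 3 (k=3): L=73 R=75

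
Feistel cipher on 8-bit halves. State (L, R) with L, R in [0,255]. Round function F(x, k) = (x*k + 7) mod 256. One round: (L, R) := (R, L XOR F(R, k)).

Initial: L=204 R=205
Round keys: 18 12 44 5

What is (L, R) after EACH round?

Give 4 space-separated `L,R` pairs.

Answer: 205,189 189,46 46,82 82,143

Derivation:
Round 1 (k=18): L=205 R=189
Round 2 (k=12): L=189 R=46
Round 3 (k=44): L=46 R=82
Round 4 (k=5): L=82 R=143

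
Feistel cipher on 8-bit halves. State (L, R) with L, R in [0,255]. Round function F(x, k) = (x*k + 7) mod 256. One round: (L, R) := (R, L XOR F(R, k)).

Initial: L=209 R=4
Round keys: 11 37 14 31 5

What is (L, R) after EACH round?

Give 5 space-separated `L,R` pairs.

Answer: 4,226 226,181 181,15 15,109 109,39

Derivation:
Round 1 (k=11): L=4 R=226
Round 2 (k=37): L=226 R=181
Round 3 (k=14): L=181 R=15
Round 4 (k=31): L=15 R=109
Round 5 (k=5): L=109 R=39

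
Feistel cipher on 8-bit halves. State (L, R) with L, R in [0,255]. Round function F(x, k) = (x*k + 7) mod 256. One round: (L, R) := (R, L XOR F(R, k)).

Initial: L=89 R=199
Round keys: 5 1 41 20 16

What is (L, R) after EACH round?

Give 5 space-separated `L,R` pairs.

Answer: 199,179 179,125 125,191 191,142 142,88

Derivation:
Round 1 (k=5): L=199 R=179
Round 2 (k=1): L=179 R=125
Round 3 (k=41): L=125 R=191
Round 4 (k=20): L=191 R=142
Round 5 (k=16): L=142 R=88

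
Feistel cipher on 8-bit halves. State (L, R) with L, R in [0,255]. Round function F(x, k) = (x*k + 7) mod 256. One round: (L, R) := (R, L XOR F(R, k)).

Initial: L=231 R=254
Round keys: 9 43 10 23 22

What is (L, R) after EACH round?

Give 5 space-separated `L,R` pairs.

Round 1 (k=9): L=254 R=18
Round 2 (k=43): L=18 R=243
Round 3 (k=10): L=243 R=151
Round 4 (k=23): L=151 R=107
Round 5 (k=22): L=107 R=174

Answer: 254,18 18,243 243,151 151,107 107,174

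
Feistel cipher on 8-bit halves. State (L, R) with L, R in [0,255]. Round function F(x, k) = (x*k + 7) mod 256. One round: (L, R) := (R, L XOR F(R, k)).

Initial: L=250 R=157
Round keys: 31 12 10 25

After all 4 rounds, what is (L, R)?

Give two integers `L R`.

Answer: 123 208

Derivation:
Round 1 (k=31): L=157 R=240
Round 2 (k=12): L=240 R=218
Round 3 (k=10): L=218 R=123
Round 4 (k=25): L=123 R=208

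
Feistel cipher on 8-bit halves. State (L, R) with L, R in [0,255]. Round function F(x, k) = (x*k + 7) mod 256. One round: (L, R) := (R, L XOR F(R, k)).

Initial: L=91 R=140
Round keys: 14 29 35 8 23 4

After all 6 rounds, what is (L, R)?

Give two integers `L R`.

Round 1 (k=14): L=140 R=244
Round 2 (k=29): L=244 R=39
Round 3 (k=35): L=39 R=168
Round 4 (k=8): L=168 R=96
Round 5 (k=23): L=96 R=15
Round 6 (k=4): L=15 R=35

Answer: 15 35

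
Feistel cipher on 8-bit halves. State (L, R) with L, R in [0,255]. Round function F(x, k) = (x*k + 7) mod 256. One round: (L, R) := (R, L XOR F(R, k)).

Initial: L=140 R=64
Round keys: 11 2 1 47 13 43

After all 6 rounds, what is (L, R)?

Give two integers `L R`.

Round 1 (k=11): L=64 R=75
Round 2 (k=2): L=75 R=221
Round 3 (k=1): L=221 R=175
Round 4 (k=47): L=175 R=245
Round 5 (k=13): L=245 R=215
Round 6 (k=43): L=215 R=209

Answer: 215 209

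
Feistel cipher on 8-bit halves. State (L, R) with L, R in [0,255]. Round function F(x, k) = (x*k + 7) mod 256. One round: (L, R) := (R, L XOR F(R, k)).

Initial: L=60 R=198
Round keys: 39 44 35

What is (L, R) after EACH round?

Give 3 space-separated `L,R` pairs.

Answer: 198,13 13,133 133,59

Derivation:
Round 1 (k=39): L=198 R=13
Round 2 (k=44): L=13 R=133
Round 3 (k=35): L=133 R=59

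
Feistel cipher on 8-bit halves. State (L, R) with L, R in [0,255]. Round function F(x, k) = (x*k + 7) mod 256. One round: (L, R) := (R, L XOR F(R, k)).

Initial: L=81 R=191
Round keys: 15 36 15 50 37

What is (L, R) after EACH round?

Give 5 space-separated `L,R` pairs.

Round 1 (k=15): L=191 R=105
Round 2 (k=36): L=105 R=116
Round 3 (k=15): L=116 R=186
Round 4 (k=50): L=186 R=47
Round 5 (k=37): L=47 R=104

Answer: 191,105 105,116 116,186 186,47 47,104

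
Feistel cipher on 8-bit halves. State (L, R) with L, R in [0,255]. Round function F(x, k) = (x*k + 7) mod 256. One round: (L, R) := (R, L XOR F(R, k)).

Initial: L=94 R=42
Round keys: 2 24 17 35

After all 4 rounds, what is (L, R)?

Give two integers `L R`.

Answer: 169 119

Derivation:
Round 1 (k=2): L=42 R=5
Round 2 (k=24): L=5 R=85
Round 3 (k=17): L=85 R=169
Round 4 (k=35): L=169 R=119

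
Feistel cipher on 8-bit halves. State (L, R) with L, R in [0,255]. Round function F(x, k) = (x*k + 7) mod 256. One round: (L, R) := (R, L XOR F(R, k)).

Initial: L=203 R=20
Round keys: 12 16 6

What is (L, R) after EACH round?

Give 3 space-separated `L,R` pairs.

Round 1 (k=12): L=20 R=60
Round 2 (k=16): L=60 R=211
Round 3 (k=6): L=211 R=197

Answer: 20,60 60,211 211,197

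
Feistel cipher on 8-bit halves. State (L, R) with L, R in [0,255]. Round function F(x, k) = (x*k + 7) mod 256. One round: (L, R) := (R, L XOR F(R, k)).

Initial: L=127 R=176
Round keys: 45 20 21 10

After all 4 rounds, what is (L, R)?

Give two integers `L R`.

Answer: 98 204

Derivation:
Round 1 (k=45): L=176 R=136
Round 2 (k=20): L=136 R=23
Round 3 (k=21): L=23 R=98
Round 4 (k=10): L=98 R=204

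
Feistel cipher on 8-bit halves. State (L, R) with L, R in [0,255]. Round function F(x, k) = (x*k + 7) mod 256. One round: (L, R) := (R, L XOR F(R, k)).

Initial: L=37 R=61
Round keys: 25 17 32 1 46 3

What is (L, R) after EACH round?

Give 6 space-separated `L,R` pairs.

Answer: 61,217 217,77 77,126 126,200 200,137 137,106

Derivation:
Round 1 (k=25): L=61 R=217
Round 2 (k=17): L=217 R=77
Round 3 (k=32): L=77 R=126
Round 4 (k=1): L=126 R=200
Round 5 (k=46): L=200 R=137
Round 6 (k=3): L=137 R=106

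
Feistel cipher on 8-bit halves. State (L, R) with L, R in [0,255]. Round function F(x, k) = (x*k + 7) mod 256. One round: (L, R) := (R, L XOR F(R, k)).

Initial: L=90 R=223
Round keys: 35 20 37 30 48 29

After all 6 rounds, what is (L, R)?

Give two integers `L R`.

Answer: 174 72

Derivation:
Round 1 (k=35): L=223 R=222
Round 2 (k=20): L=222 R=128
Round 3 (k=37): L=128 R=89
Round 4 (k=30): L=89 R=245
Round 5 (k=48): L=245 R=174
Round 6 (k=29): L=174 R=72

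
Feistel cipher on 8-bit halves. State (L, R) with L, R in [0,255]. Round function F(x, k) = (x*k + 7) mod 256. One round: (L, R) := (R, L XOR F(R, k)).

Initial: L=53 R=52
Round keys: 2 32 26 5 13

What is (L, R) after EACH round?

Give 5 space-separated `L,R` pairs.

Round 1 (k=2): L=52 R=90
Round 2 (k=32): L=90 R=115
Round 3 (k=26): L=115 R=239
Round 4 (k=5): L=239 R=193
Round 5 (k=13): L=193 R=59

Answer: 52,90 90,115 115,239 239,193 193,59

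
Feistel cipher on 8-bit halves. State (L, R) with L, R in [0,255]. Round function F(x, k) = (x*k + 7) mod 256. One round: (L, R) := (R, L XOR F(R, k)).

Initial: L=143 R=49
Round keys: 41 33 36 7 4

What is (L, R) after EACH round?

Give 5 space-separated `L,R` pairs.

Round 1 (k=41): L=49 R=111
Round 2 (k=33): L=111 R=103
Round 3 (k=36): L=103 R=236
Round 4 (k=7): L=236 R=28
Round 5 (k=4): L=28 R=155

Answer: 49,111 111,103 103,236 236,28 28,155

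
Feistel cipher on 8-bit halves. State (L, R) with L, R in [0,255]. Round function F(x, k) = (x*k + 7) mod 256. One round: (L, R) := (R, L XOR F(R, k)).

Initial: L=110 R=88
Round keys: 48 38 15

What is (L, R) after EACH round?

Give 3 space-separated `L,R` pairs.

Answer: 88,233 233,197 197,123

Derivation:
Round 1 (k=48): L=88 R=233
Round 2 (k=38): L=233 R=197
Round 3 (k=15): L=197 R=123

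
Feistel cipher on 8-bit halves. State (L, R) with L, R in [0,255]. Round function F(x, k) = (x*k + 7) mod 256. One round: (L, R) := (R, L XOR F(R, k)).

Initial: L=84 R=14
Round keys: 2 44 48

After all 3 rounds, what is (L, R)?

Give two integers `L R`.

Round 1 (k=2): L=14 R=119
Round 2 (k=44): L=119 R=117
Round 3 (k=48): L=117 R=128

Answer: 117 128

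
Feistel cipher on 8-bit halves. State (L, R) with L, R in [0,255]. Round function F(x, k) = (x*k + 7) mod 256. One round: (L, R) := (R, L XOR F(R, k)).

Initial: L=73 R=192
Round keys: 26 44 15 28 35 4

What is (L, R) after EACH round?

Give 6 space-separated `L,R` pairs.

Round 1 (k=26): L=192 R=206
Round 2 (k=44): L=206 R=175
Round 3 (k=15): L=175 R=134
Round 4 (k=28): L=134 R=0
Round 5 (k=35): L=0 R=129
Round 6 (k=4): L=129 R=11

Answer: 192,206 206,175 175,134 134,0 0,129 129,11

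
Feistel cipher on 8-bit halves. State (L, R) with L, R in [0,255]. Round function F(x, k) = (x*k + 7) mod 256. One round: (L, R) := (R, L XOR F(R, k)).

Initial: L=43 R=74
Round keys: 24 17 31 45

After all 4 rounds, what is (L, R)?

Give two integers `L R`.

Round 1 (k=24): L=74 R=220
Round 2 (k=17): L=220 R=233
Round 3 (k=31): L=233 R=226
Round 4 (k=45): L=226 R=40

Answer: 226 40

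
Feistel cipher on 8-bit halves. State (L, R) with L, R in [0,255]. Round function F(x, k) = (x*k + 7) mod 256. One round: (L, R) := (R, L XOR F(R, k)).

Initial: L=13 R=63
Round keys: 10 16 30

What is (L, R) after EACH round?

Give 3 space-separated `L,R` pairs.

Answer: 63,112 112,56 56,231

Derivation:
Round 1 (k=10): L=63 R=112
Round 2 (k=16): L=112 R=56
Round 3 (k=30): L=56 R=231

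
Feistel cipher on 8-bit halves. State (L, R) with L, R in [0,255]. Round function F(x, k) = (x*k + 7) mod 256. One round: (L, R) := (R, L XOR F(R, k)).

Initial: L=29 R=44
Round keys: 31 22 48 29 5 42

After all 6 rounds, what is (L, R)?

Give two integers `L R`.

Answer: 55 222

Derivation:
Round 1 (k=31): L=44 R=70
Round 2 (k=22): L=70 R=39
Round 3 (k=48): L=39 R=17
Round 4 (k=29): L=17 R=211
Round 5 (k=5): L=211 R=55
Round 6 (k=42): L=55 R=222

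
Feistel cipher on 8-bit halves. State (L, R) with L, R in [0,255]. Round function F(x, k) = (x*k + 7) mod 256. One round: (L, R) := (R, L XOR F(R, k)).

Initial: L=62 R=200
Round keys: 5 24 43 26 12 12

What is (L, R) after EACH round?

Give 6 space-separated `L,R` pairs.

Answer: 200,209 209,87 87,117 117,190 190,154 154,129

Derivation:
Round 1 (k=5): L=200 R=209
Round 2 (k=24): L=209 R=87
Round 3 (k=43): L=87 R=117
Round 4 (k=26): L=117 R=190
Round 5 (k=12): L=190 R=154
Round 6 (k=12): L=154 R=129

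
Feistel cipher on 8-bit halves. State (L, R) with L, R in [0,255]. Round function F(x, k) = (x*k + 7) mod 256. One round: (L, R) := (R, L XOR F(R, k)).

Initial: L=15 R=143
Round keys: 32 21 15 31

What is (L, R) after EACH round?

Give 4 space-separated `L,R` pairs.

Round 1 (k=32): L=143 R=232
Round 2 (k=21): L=232 R=128
Round 3 (k=15): L=128 R=111
Round 4 (k=31): L=111 R=248

Answer: 143,232 232,128 128,111 111,248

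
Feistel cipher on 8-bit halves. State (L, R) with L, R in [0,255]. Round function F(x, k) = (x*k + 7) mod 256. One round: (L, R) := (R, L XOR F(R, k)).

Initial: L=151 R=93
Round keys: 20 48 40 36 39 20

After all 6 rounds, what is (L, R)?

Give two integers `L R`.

Answer: 45 2

Derivation:
Round 1 (k=20): L=93 R=220
Round 2 (k=48): L=220 R=26
Round 3 (k=40): L=26 R=203
Round 4 (k=36): L=203 R=137
Round 5 (k=39): L=137 R=45
Round 6 (k=20): L=45 R=2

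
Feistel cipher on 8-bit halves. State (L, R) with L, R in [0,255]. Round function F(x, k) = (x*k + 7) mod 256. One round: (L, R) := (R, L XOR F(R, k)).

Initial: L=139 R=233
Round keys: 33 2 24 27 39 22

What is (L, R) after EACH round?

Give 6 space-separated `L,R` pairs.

Answer: 233,155 155,212 212,124 124,207 207,236 236,128

Derivation:
Round 1 (k=33): L=233 R=155
Round 2 (k=2): L=155 R=212
Round 3 (k=24): L=212 R=124
Round 4 (k=27): L=124 R=207
Round 5 (k=39): L=207 R=236
Round 6 (k=22): L=236 R=128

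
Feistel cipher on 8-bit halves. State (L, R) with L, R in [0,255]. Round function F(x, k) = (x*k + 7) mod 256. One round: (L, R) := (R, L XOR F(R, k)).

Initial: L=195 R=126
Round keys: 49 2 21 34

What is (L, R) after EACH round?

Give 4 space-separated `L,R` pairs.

Round 1 (k=49): L=126 R=230
Round 2 (k=2): L=230 R=173
Round 3 (k=21): L=173 R=222
Round 4 (k=34): L=222 R=46

Answer: 126,230 230,173 173,222 222,46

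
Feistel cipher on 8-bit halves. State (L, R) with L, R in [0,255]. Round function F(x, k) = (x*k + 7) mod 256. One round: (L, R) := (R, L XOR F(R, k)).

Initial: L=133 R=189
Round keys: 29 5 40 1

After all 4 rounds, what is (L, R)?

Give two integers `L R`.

Answer: 250 108

Derivation:
Round 1 (k=29): L=189 R=245
Round 2 (k=5): L=245 R=109
Round 3 (k=40): L=109 R=250
Round 4 (k=1): L=250 R=108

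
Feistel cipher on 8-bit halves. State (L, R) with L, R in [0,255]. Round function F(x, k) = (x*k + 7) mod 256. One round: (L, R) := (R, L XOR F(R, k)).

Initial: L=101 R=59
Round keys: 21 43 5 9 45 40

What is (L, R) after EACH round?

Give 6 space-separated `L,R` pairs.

Answer: 59,187 187,75 75,197 197,191 191,95 95,96

Derivation:
Round 1 (k=21): L=59 R=187
Round 2 (k=43): L=187 R=75
Round 3 (k=5): L=75 R=197
Round 4 (k=9): L=197 R=191
Round 5 (k=45): L=191 R=95
Round 6 (k=40): L=95 R=96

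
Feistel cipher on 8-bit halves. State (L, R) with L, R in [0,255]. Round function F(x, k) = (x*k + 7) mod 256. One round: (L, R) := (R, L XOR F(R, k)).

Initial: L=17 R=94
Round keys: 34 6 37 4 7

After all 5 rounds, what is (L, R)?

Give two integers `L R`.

Round 1 (k=34): L=94 R=146
Round 2 (k=6): L=146 R=45
Round 3 (k=37): L=45 R=26
Round 4 (k=4): L=26 R=66
Round 5 (k=7): L=66 R=207

Answer: 66 207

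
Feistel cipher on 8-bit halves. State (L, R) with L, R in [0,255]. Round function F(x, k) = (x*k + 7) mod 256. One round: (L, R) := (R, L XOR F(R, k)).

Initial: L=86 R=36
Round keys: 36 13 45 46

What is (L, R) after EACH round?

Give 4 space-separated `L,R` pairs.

Answer: 36,65 65,112 112,246 246,75

Derivation:
Round 1 (k=36): L=36 R=65
Round 2 (k=13): L=65 R=112
Round 3 (k=45): L=112 R=246
Round 4 (k=46): L=246 R=75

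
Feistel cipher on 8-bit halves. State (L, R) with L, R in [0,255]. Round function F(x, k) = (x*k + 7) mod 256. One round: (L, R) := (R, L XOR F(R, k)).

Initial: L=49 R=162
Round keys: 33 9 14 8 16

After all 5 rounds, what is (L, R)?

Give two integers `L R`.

Answer: 18 162

Derivation:
Round 1 (k=33): L=162 R=216
Round 2 (k=9): L=216 R=61
Round 3 (k=14): L=61 R=133
Round 4 (k=8): L=133 R=18
Round 5 (k=16): L=18 R=162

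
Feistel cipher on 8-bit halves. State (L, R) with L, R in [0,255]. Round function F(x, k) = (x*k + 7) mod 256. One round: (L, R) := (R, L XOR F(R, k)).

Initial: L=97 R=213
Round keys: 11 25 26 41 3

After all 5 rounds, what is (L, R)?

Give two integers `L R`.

Answer: 42 47

Derivation:
Round 1 (k=11): L=213 R=79
Round 2 (k=25): L=79 R=107
Round 3 (k=26): L=107 R=170
Round 4 (k=41): L=170 R=42
Round 5 (k=3): L=42 R=47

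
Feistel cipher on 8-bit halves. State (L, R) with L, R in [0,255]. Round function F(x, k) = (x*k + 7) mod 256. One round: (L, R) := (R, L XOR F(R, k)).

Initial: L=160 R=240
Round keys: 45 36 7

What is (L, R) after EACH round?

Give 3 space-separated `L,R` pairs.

Answer: 240,151 151,179 179,123

Derivation:
Round 1 (k=45): L=240 R=151
Round 2 (k=36): L=151 R=179
Round 3 (k=7): L=179 R=123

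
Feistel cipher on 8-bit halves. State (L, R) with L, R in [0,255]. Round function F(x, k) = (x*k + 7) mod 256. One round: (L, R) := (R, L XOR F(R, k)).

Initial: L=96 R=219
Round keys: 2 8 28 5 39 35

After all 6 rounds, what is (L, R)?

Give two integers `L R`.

Answer: 136 178

Derivation:
Round 1 (k=2): L=219 R=221
Round 2 (k=8): L=221 R=52
Round 3 (k=28): L=52 R=106
Round 4 (k=5): L=106 R=45
Round 5 (k=39): L=45 R=136
Round 6 (k=35): L=136 R=178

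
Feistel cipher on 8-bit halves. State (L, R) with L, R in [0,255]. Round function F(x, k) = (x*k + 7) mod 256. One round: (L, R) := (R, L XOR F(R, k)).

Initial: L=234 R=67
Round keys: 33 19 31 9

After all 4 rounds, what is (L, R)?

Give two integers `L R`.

Round 1 (k=33): L=67 R=64
Round 2 (k=19): L=64 R=132
Round 3 (k=31): L=132 R=67
Round 4 (k=9): L=67 R=230

Answer: 67 230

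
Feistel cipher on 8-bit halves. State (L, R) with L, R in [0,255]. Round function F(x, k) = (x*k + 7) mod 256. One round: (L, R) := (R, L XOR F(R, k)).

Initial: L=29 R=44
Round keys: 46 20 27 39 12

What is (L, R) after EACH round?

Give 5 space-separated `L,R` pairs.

Answer: 44,242 242,195 195,106 106,238 238,69

Derivation:
Round 1 (k=46): L=44 R=242
Round 2 (k=20): L=242 R=195
Round 3 (k=27): L=195 R=106
Round 4 (k=39): L=106 R=238
Round 5 (k=12): L=238 R=69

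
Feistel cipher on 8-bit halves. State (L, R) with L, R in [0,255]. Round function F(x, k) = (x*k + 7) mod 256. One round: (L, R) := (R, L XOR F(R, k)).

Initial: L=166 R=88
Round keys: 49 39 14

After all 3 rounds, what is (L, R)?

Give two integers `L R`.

Round 1 (k=49): L=88 R=121
Round 2 (k=39): L=121 R=46
Round 3 (k=14): L=46 R=242

Answer: 46 242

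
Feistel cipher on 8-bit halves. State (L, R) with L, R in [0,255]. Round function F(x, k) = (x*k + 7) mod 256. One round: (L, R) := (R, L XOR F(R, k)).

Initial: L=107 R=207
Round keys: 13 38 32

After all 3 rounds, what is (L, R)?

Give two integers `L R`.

Round 1 (k=13): L=207 R=225
Round 2 (k=38): L=225 R=162
Round 3 (k=32): L=162 R=166

Answer: 162 166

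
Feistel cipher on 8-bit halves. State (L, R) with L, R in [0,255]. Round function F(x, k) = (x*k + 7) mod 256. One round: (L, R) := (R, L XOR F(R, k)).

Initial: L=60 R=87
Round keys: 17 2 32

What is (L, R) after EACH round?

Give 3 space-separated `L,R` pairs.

Answer: 87,242 242,188 188,117

Derivation:
Round 1 (k=17): L=87 R=242
Round 2 (k=2): L=242 R=188
Round 3 (k=32): L=188 R=117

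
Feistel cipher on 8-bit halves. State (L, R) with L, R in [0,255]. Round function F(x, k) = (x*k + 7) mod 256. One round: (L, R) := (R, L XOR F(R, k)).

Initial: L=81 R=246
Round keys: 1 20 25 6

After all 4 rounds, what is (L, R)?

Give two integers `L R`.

Answer: 12 206

Derivation:
Round 1 (k=1): L=246 R=172
Round 2 (k=20): L=172 R=129
Round 3 (k=25): L=129 R=12
Round 4 (k=6): L=12 R=206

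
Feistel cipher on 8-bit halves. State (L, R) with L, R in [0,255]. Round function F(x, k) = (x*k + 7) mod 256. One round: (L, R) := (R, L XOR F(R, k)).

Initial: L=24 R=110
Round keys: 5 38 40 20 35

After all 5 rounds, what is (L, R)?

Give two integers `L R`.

Answer: 68 217

Derivation:
Round 1 (k=5): L=110 R=53
Round 2 (k=38): L=53 R=139
Round 3 (k=40): L=139 R=138
Round 4 (k=20): L=138 R=68
Round 5 (k=35): L=68 R=217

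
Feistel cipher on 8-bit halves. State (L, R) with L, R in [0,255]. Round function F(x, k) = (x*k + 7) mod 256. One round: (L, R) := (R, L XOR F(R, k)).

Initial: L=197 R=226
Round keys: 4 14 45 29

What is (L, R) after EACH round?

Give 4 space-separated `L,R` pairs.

Round 1 (k=4): L=226 R=74
Round 2 (k=14): L=74 R=241
Round 3 (k=45): L=241 R=46
Round 4 (k=29): L=46 R=204

Answer: 226,74 74,241 241,46 46,204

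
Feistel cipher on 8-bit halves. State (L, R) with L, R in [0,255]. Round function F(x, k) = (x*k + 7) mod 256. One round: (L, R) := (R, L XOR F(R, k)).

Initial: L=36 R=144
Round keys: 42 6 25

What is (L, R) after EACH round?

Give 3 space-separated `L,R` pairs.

Round 1 (k=42): L=144 R=131
Round 2 (k=6): L=131 R=137
Round 3 (k=25): L=137 R=235

Answer: 144,131 131,137 137,235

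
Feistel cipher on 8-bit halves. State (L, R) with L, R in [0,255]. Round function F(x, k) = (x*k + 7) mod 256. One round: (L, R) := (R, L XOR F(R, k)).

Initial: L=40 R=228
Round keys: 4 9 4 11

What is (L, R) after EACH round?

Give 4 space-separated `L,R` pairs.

Answer: 228,191 191,90 90,208 208,173

Derivation:
Round 1 (k=4): L=228 R=191
Round 2 (k=9): L=191 R=90
Round 3 (k=4): L=90 R=208
Round 4 (k=11): L=208 R=173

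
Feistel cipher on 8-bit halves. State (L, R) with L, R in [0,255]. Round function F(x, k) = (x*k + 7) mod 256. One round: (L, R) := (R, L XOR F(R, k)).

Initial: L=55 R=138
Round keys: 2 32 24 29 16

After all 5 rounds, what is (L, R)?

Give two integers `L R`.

Round 1 (k=2): L=138 R=44
Round 2 (k=32): L=44 R=13
Round 3 (k=24): L=13 R=19
Round 4 (k=29): L=19 R=35
Round 5 (k=16): L=35 R=36

Answer: 35 36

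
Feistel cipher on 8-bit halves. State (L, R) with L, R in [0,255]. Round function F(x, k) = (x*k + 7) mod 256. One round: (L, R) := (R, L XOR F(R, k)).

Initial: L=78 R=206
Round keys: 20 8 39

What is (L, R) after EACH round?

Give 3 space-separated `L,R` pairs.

Answer: 206,81 81,65 65,191

Derivation:
Round 1 (k=20): L=206 R=81
Round 2 (k=8): L=81 R=65
Round 3 (k=39): L=65 R=191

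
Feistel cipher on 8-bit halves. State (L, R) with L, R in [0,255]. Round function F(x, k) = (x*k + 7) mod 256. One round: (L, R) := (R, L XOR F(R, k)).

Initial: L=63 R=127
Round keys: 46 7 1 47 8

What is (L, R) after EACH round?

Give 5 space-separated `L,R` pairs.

Round 1 (k=46): L=127 R=230
Round 2 (k=7): L=230 R=46
Round 3 (k=1): L=46 R=211
Round 4 (k=47): L=211 R=234
Round 5 (k=8): L=234 R=132

Answer: 127,230 230,46 46,211 211,234 234,132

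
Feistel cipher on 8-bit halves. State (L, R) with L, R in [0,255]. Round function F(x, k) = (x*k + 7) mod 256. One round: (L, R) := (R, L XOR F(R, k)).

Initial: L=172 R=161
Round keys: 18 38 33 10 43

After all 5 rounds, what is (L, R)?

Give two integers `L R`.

Answer: 183 122

Derivation:
Round 1 (k=18): L=161 R=245
Round 2 (k=38): L=245 R=196
Round 3 (k=33): L=196 R=190
Round 4 (k=10): L=190 R=183
Round 5 (k=43): L=183 R=122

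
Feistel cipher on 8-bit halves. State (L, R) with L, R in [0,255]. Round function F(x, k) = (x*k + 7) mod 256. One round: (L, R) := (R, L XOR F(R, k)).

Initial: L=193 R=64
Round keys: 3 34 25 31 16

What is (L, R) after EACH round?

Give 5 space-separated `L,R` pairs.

Round 1 (k=3): L=64 R=6
Round 2 (k=34): L=6 R=147
Round 3 (k=25): L=147 R=100
Round 4 (k=31): L=100 R=176
Round 5 (k=16): L=176 R=99

Answer: 64,6 6,147 147,100 100,176 176,99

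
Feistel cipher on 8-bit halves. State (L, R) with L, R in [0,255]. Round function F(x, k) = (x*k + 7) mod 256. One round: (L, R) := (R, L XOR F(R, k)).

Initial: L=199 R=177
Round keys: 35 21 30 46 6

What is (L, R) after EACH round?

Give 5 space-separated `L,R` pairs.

Round 1 (k=35): L=177 R=253
Round 2 (k=21): L=253 R=121
Round 3 (k=30): L=121 R=200
Round 4 (k=46): L=200 R=142
Round 5 (k=6): L=142 R=147

Answer: 177,253 253,121 121,200 200,142 142,147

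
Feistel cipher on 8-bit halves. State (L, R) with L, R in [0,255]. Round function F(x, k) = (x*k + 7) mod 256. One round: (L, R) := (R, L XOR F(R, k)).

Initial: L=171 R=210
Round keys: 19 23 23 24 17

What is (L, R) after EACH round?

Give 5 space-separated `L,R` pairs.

Round 1 (k=19): L=210 R=54
Round 2 (k=23): L=54 R=51
Round 3 (k=23): L=51 R=170
Round 4 (k=24): L=170 R=196
Round 5 (k=17): L=196 R=161

Answer: 210,54 54,51 51,170 170,196 196,161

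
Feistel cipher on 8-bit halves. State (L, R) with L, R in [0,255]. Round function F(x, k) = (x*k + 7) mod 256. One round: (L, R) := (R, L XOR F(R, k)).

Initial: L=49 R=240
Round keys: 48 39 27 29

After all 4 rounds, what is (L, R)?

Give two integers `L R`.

Round 1 (k=48): L=240 R=54
Round 2 (k=39): L=54 R=177
Round 3 (k=27): L=177 R=132
Round 4 (k=29): L=132 R=74

Answer: 132 74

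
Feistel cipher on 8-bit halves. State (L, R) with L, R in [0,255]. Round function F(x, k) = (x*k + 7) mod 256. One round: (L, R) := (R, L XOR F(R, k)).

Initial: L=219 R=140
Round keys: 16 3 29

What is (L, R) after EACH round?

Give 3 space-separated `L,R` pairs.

Answer: 140,28 28,215 215,126

Derivation:
Round 1 (k=16): L=140 R=28
Round 2 (k=3): L=28 R=215
Round 3 (k=29): L=215 R=126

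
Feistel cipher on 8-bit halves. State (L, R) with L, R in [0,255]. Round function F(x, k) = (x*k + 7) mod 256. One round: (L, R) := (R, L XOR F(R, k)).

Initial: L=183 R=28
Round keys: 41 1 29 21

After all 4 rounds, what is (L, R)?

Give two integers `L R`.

Round 1 (k=41): L=28 R=52
Round 2 (k=1): L=52 R=39
Round 3 (k=29): L=39 R=70
Round 4 (k=21): L=70 R=226

Answer: 70 226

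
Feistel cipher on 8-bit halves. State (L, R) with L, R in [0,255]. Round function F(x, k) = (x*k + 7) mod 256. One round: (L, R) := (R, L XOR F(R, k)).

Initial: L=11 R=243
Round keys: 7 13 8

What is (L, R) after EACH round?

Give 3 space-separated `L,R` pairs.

Round 1 (k=7): L=243 R=167
Round 2 (k=13): L=167 R=113
Round 3 (k=8): L=113 R=40

Answer: 243,167 167,113 113,40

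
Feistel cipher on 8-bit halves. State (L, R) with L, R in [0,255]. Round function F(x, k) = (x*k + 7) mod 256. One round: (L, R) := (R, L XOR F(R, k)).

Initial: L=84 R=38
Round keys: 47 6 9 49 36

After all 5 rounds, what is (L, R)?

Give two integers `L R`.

Round 1 (k=47): L=38 R=85
Round 2 (k=6): L=85 R=35
Round 3 (k=9): L=35 R=23
Round 4 (k=49): L=23 R=77
Round 5 (k=36): L=77 R=204

Answer: 77 204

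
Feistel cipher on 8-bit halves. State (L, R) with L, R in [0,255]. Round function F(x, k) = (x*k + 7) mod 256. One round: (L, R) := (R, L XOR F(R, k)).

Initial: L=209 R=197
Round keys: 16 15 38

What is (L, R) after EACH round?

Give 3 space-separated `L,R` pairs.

Answer: 197,134 134,36 36,217

Derivation:
Round 1 (k=16): L=197 R=134
Round 2 (k=15): L=134 R=36
Round 3 (k=38): L=36 R=217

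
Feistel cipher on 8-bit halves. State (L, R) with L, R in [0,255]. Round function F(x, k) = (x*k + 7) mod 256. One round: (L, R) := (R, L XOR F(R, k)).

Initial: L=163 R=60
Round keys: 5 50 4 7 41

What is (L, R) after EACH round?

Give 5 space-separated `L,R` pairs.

Answer: 60,144 144,27 27,227 227,39 39,165

Derivation:
Round 1 (k=5): L=60 R=144
Round 2 (k=50): L=144 R=27
Round 3 (k=4): L=27 R=227
Round 4 (k=7): L=227 R=39
Round 5 (k=41): L=39 R=165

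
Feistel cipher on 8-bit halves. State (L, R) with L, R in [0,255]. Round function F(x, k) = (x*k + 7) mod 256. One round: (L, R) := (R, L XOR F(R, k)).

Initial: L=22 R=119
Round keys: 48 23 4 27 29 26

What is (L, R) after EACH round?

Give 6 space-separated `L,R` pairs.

Round 1 (k=48): L=119 R=65
Round 2 (k=23): L=65 R=169
Round 3 (k=4): L=169 R=234
Round 4 (k=27): L=234 R=28
Round 5 (k=29): L=28 R=217
Round 6 (k=26): L=217 R=13

Answer: 119,65 65,169 169,234 234,28 28,217 217,13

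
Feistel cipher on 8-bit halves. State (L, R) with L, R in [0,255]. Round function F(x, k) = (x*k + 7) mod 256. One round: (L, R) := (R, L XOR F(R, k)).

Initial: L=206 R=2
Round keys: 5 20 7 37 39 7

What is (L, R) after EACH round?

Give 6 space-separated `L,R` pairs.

Answer: 2,223 223,113 113,193 193,157 157,51 51,241

Derivation:
Round 1 (k=5): L=2 R=223
Round 2 (k=20): L=223 R=113
Round 3 (k=7): L=113 R=193
Round 4 (k=37): L=193 R=157
Round 5 (k=39): L=157 R=51
Round 6 (k=7): L=51 R=241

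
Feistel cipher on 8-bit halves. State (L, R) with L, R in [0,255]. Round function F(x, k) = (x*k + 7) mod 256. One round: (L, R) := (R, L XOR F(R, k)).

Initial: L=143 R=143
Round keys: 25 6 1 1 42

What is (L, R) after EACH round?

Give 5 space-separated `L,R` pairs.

Round 1 (k=25): L=143 R=113
Round 2 (k=6): L=113 R=34
Round 3 (k=1): L=34 R=88
Round 4 (k=1): L=88 R=125
Round 5 (k=42): L=125 R=209

Answer: 143,113 113,34 34,88 88,125 125,209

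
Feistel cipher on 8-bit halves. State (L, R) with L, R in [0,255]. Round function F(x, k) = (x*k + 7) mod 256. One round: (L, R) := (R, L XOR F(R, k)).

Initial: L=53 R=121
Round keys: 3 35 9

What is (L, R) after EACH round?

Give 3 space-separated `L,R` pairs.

Round 1 (k=3): L=121 R=71
Round 2 (k=35): L=71 R=197
Round 3 (k=9): L=197 R=179

Answer: 121,71 71,197 197,179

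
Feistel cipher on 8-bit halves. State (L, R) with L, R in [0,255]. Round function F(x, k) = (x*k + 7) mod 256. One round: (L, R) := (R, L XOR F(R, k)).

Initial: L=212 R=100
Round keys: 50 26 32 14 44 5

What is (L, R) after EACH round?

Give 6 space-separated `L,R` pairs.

Answer: 100,91 91,33 33,124 124,238 238,147 147,8

Derivation:
Round 1 (k=50): L=100 R=91
Round 2 (k=26): L=91 R=33
Round 3 (k=32): L=33 R=124
Round 4 (k=14): L=124 R=238
Round 5 (k=44): L=238 R=147
Round 6 (k=5): L=147 R=8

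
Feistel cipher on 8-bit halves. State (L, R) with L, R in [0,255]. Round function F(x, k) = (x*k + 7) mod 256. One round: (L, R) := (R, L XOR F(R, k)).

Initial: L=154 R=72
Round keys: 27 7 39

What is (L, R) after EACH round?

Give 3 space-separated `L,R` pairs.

Answer: 72,5 5,98 98,240

Derivation:
Round 1 (k=27): L=72 R=5
Round 2 (k=7): L=5 R=98
Round 3 (k=39): L=98 R=240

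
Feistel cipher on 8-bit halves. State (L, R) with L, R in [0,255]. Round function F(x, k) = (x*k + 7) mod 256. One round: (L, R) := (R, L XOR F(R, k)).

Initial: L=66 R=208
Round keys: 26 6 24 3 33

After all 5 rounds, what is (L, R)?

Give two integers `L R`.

Answer: 96 253

Derivation:
Round 1 (k=26): L=208 R=101
Round 2 (k=6): L=101 R=181
Round 3 (k=24): L=181 R=154
Round 4 (k=3): L=154 R=96
Round 5 (k=33): L=96 R=253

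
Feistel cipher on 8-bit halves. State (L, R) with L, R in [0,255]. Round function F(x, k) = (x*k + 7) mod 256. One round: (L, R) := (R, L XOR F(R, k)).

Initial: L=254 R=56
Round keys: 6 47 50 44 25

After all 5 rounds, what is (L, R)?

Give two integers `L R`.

Answer: 201 146

Derivation:
Round 1 (k=6): L=56 R=169
Round 2 (k=47): L=169 R=54
Round 3 (k=50): L=54 R=58
Round 4 (k=44): L=58 R=201
Round 5 (k=25): L=201 R=146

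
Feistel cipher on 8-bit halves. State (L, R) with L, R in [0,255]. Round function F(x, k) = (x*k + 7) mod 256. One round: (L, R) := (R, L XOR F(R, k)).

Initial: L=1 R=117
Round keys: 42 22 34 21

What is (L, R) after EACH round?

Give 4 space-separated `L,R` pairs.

Round 1 (k=42): L=117 R=56
Round 2 (k=22): L=56 R=162
Round 3 (k=34): L=162 R=179
Round 4 (k=21): L=179 R=20

Answer: 117,56 56,162 162,179 179,20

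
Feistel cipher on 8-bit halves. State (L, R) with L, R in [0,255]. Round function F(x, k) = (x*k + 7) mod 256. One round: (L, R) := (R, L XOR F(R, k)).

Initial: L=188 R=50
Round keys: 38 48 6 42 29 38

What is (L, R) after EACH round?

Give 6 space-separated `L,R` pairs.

Round 1 (k=38): L=50 R=207
Round 2 (k=48): L=207 R=229
Round 3 (k=6): L=229 R=170
Round 4 (k=42): L=170 R=14
Round 5 (k=29): L=14 R=55
Round 6 (k=38): L=55 R=63

Answer: 50,207 207,229 229,170 170,14 14,55 55,63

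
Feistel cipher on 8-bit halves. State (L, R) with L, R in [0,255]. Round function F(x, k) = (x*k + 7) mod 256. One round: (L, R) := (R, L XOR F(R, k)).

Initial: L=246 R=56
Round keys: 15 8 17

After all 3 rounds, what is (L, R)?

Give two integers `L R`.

Round 1 (k=15): L=56 R=185
Round 2 (k=8): L=185 R=247
Round 3 (k=17): L=247 R=215

Answer: 247 215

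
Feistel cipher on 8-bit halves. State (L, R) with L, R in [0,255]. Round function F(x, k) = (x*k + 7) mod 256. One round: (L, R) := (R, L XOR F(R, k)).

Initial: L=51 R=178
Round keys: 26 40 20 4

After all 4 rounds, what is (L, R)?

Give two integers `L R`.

Round 1 (k=26): L=178 R=40
Round 2 (k=40): L=40 R=245
Round 3 (k=20): L=245 R=3
Round 4 (k=4): L=3 R=230

Answer: 3 230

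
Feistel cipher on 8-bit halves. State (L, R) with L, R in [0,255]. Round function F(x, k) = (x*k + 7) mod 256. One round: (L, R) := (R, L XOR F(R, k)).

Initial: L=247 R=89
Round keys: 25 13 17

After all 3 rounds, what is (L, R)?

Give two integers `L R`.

Answer: 83 197

Derivation:
Round 1 (k=25): L=89 R=79
Round 2 (k=13): L=79 R=83
Round 3 (k=17): L=83 R=197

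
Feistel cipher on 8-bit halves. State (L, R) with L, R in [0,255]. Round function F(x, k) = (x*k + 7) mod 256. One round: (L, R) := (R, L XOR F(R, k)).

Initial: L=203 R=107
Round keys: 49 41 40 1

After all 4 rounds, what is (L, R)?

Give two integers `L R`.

Round 1 (k=49): L=107 R=73
Round 2 (k=41): L=73 R=211
Round 3 (k=40): L=211 R=182
Round 4 (k=1): L=182 R=110

Answer: 182 110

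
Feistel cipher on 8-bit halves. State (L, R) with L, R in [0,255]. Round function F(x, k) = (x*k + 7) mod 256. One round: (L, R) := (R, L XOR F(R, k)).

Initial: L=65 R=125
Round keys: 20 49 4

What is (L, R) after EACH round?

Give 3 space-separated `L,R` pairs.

Round 1 (k=20): L=125 R=138
Round 2 (k=49): L=138 R=12
Round 3 (k=4): L=12 R=189

Answer: 125,138 138,12 12,189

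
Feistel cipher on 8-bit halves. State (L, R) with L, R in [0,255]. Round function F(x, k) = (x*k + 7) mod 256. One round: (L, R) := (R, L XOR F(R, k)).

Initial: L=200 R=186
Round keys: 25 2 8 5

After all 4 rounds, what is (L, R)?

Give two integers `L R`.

Answer: 230 198

Derivation:
Round 1 (k=25): L=186 R=249
Round 2 (k=2): L=249 R=67
Round 3 (k=8): L=67 R=230
Round 4 (k=5): L=230 R=198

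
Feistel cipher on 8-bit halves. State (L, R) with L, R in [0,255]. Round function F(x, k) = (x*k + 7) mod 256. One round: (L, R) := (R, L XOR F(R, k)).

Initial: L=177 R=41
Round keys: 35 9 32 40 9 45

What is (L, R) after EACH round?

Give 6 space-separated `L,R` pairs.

Round 1 (k=35): L=41 R=19
Round 2 (k=9): L=19 R=155
Round 3 (k=32): L=155 R=116
Round 4 (k=40): L=116 R=188
Round 5 (k=9): L=188 R=215
Round 6 (k=45): L=215 R=110

Answer: 41,19 19,155 155,116 116,188 188,215 215,110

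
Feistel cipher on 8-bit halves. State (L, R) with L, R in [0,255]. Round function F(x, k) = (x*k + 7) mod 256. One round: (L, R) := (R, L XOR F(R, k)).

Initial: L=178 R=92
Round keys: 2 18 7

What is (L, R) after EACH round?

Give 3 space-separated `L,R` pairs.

Answer: 92,13 13,173 173,207

Derivation:
Round 1 (k=2): L=92 R=13
Round 2 (k=18): L=13 R=173
Round 3 (k=7): L=173 R=207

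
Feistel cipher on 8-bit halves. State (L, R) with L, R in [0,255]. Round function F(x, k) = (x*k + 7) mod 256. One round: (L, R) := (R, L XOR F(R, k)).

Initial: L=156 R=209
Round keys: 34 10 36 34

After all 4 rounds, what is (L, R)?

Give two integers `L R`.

Answer: 114 163

Derivation:
Round 1 (k=34): L=209 R=85
Round 2 (k=10): L=85 R=136
Round 3 (k=36): L=136 R=114
Round 4 (k=34): L=114 R=163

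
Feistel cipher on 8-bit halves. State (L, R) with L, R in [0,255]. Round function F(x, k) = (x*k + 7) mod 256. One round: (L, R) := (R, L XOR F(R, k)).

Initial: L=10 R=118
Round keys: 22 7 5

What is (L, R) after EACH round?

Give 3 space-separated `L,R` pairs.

Round 1 (k=22): L=118 R=33
Round 2 (k=7): L=33 R=152
Round 3 (k=5): L=152 R=222

Answer: 118,33 33,152 152,222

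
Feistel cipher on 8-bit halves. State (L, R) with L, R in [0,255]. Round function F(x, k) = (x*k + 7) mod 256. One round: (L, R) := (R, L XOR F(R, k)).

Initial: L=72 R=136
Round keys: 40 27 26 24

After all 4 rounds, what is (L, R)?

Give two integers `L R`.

Answer: 0 19

Derivation:
Round 1 (k=40): L=136 R=15
Round 2 (k=27): L=15 R=20
Round 3 (k=26): L=20 R=0
Round 4 (k=24): L=0 R=19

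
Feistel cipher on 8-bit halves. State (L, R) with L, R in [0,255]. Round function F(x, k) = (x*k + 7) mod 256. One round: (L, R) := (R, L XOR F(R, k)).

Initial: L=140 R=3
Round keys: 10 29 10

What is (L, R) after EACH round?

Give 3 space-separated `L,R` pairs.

Round 1 (k=10): L=3 R=169
Round 2 (k=29): L=169 R=47
Round 3 (k=10): L=47 R=116

Answer: 3,169 169,47 47,116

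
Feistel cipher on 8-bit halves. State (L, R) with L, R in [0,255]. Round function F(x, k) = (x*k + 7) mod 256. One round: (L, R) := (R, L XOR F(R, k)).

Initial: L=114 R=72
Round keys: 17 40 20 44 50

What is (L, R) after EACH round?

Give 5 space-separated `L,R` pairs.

Round 1 (k=17): L=72 R=189
Round 2 (k=40): L=189 R=199
Round 3 (k=20): L=199 R=46
Round 4 (k=44): L=46 R=40
Round 5 (k=50): L=40 R=249

Answer: 72,189 189,199 199,46 46,40 40,249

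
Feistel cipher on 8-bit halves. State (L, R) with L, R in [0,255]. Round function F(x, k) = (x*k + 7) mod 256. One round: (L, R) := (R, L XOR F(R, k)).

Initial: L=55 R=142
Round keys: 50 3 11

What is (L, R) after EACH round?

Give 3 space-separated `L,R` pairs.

Answer: 142,244 244,109 109,66

Derivation:
Round 1 (k=50): L=142 R=244
Round 2 (k=3): L=244 R=109
Round 3 (k=11): L=109 R=66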